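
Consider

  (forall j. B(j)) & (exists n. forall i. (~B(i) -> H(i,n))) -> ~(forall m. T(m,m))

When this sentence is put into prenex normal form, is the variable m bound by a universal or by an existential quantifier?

existential

Rewrite implications/biconditionals: A → B as ¬A ∨ B.
  ~((forall j. B(j)) & (exists n. forall i. (~~B(i) | H(i,n)))) | ~(forall m. T(m,m))
Push ¬ through the quantifiers and connectives to reach negation normal form:
  (exists j. ~B(j)) | (forall n. exists i. (~B(i) & ~H(i,n))) | (exists m. ~T(m,m))
All bound variables are already distinct, so no renaming is needed.
Extract every quantifier outward, since the variables are now distinct and don't occur free across branches:
  exists j. forall n. exists i. exists m. (~B(j) | ~B(i) & ~H(i,n) | ~T(m,m))
The quantifier forall m sits under an odd number of negations (counting the antecedent side of each →), so it flips to exists m.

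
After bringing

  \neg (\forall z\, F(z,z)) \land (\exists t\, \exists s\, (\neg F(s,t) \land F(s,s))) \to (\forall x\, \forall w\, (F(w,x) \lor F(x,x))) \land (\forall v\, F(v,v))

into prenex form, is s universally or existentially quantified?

universal

Rewrite implications/biconditionals: A → B as ¬A ∨ B.
  \neg (\neg (\forall z\, F(z,z)) \land (\exists t\, \exists s\, (\neg F(s,t) \land F(s,s)))) \lor (\forall x\, \forall w\, (F(w,x) \lor F(x,x))) \land (\forall v\, F(v,v))
Drive negations inward (¬∀x A ≡ ∃x ¬A, ¬∃x A ≡ ∀x ¬A, De Morgan for ∧/∨):
  (\forall z\, F(z,z)) \lor (\forall t\, \forall s\, (F(s,t) \lor \neg F(s,s))) \lor (\forall x\, \forall w\, (F(w,x) \lor F(x,x))) \land (\forall v\, F(v,v))
All bound variables are already distinct, so no renaming is needed.
Pull the quantifiers to the front (each side's bound variable is not free in the other side):
  \forall z\, \forall t\, \forall s\, \forall x\, \forall w\, \forall v\, (F(z,z) \lor F(s,t) \lor \neg F(s,s) \lor (F(w,x) \lor F(x,x)) \land F(v,v))
The quantifier \exists s sits under an odd number of negations (counting the antecedent side of each →), so it flips to \forall s.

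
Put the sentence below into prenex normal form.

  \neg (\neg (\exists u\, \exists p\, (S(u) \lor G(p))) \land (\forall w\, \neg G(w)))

Drive negations inward (¬∀x A ≡ ∃x ¬A, ¬∃x A ≡ ∀x ¬A, De Morgan for ∧/∨):
  (\exists u\, \exists p\, (S(u) \lor G(p))) \lor (\exists w\, G(w))
Pull the quantifiers to the front (each side's bound variable is not free in the other side):
  \exists u\, \exists p\, \exists w\, (S(u) \lor G(p) \lor G(w))

\exists u\, \exists p\, \exists w\, (S(u) \lor G(p) \lor G(w))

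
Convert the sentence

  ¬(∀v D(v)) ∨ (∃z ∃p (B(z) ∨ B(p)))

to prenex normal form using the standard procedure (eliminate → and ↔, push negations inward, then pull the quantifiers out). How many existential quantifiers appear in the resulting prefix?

Push ¬ through the quantifiers and connectives to reach negation normal form:
  (∃v ¬D(v)) ∨ (∃z ∃p (B(z) ∨ B(p)))
Pull the quantifiers to the front (each side's bound variable is not free in the other side):
  ∃v ∃z ∃p (¬D(v) ∨ B(z) ∨ B(p))
The prefix is ∃v ∃z ∃p: 0 universal, 3 existential.

3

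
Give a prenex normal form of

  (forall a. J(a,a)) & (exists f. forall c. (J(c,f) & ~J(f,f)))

Extract every quantifier outward, since the variables are now distinct and don't occur free across branches:
  forall a. exists f. forall c. (J(a,a) & J(c,f) & ~J(f,f))

forall a. exists f. forall c. (J(a,a) & J(c,f) & ~J(f,f))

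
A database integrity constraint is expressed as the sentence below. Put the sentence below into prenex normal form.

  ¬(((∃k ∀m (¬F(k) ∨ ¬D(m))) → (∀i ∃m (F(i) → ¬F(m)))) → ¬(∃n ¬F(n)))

Rewrite implications/biconditionals: A → B as ¬A ∨ B.
  ¬(¬(¬(∃k ∀m (¬F(k) ∨ ¬D(m))) ∨ (∀i ∃m (¬F(i) ∨ ¬F(m)))) ∨ ¬(∃n ¬F(n)))
Push ¬ through the quantifiers and connectives to reach negation normal form:
  ((∀k ∃m (F(k) ∧ D(m))) ∨ (∀i ∃m (¬F(i) ∨ ¬F(m)))) ∧ (∃n ¬F(n))
Give each quantifier a distinct variable: m↦x1.
  ((∀k ∃m (F(k) ∧ D(m))) ∨ (∀i ∃x1 (¬F(i) ∨ ¬F(x1)))) ∧ (∃n ¬F(n))
Extract every quantifier outward, since the variables are now distinct and don't occur free across branches:
  ∀k ∃m ∀i ∃x1 ∃n ((F(k) ∧ D(m) ∨ ¬F(i) ∨ ¬F(x1)) ∧ ¬F(n))

∀k ∃m ∀i ∃x1 ∃n ((F(k) ∧ D(m) ∨ ¬F(i) ∨ ¬F(x1)) ∧ ¬F(n))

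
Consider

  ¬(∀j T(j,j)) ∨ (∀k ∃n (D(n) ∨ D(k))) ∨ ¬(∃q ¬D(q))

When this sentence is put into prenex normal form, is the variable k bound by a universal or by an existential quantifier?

Move each ¬ inward, flipping quantifiers it crosses:
  (∃j ¬T(j,j)) ∨ (∀k ∃n (D(n) ∨ D(k))) ∨ (∀q D(q))
Pull the quantifiers to the front (each side's bound variable is not free in the other side):
  ∃j ∀k ∃n ∀q (¬T(j,j) ∨ D(n) ∨ D(k) ∨ D(q))
The quantifier ∀k sits under an even number of negations, so it remains universal.

universal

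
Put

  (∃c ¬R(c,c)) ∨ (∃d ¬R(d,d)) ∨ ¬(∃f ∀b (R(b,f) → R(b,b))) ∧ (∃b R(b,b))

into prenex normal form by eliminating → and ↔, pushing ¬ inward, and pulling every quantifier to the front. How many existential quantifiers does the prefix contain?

4

Rewrite implications/biconditionals: A → B as ¬A ∨ B.
  (∃c ¬R(c,c)) ∨ (∃d ¬R(d,d)) ∨ ¬(∃f ∀b (¬R(b,f) ∨ R(b,b))) ∧ (∃b R(b,b))
Drive negations inward (¬∀x A ≡ ∃x ¬A, ¬∃x A ≡ ∀x ¬A, De Morgan for ∧/∨):
  (∃c ¬R(c,c)) ∨ (∃d ¬R(d,d)) ∨ (∀f ∃b (R(b,f) ∧ ¬R(b,b))) ∧ (∃b R(b,b))
Rename bound variables to avoid capture: b↦r.
  (∃c ¬R(c,c)) ∨ (∃d ¬R(d,d)) ∨ (∀f ∃b (R(b,f) ∧ ¬R(b,b))) ∧ (∃r R(r,r))
Finally move all quantifiers to the prefix:
  ∃c ∃d ∀f ∃b ∃r (¬R(c,c) ∨ ¬R(d,d) ∨ R(b,f) ∧ ¬R(b,b) ∧ R(r,r))
The prefix is ∃c ∃d ∀f ∃b ∃r: 1 universal, 4 existential.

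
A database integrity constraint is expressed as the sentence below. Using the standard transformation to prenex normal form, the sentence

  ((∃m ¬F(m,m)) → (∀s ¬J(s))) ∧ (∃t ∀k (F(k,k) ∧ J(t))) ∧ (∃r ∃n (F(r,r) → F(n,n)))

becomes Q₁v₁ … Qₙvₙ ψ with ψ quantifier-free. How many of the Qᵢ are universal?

First replace A → B with ¬A ∨ B.
  (¬(∃m ¬F(m,m)) ∨ (∀s ¬J(s))) ∧ (∃t ∀k (F(k,k) ∧ J(t))) ∧ (∃r ∃n (¬F(r,r) ∨ F(n,n)))
Push ¬ through the quantifiers and connectives to reach negation normal form:
  ((∀m F(m,m)) ∨ (∀s ¬J(s))) ∧ (∃t ∀k (F(k,k) ∧ J(t))) ∧ (∃r ∃n (¬F(r,r) ∨ F(n,n)))
All bound variables are already distinct, so no renaming is needed.
Finally move all quantifiers to the prefix:
  ∀m ∀s ∃t ∀k ∃r ∃n ((F(m,m) ∨ ¬J(s)) ∧ F(k,k) ∧ J(t) ∧ (¬F(r,r) ∨ F(n,n)))
The prefix is ∀m ∀s ∃t ∀k ∃r ∃n: 3 universal, 3 existential.

3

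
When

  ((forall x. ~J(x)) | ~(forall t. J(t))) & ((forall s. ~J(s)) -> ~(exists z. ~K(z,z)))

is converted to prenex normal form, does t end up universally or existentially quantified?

First replace A → B with ¬A ∨ B.
  ((forall x. ~J(x)) | ~(forall t. J(t))) & (~(forall s. ~J(s)) | ~(exists z. ~K(z,z)))
Push ¬ through the quantifiers and connectives to reach negation normal form:
  ((forall x. ~J(x)) | (exists t. ~J(t))) & ((exists s. J(s)) | (forall z. K(z,z)))
Extract every quantifier outward, since the variables are now distinct and don't occur free across branches:
  forall x. exists t. exists s. forall z. ((~J(x) | ~J(t)) & (J(s) | K(z,z)))
The quantifier forall t sits under an odd number of negations (counting the antecedent side of each →), so it flips to exists t.

existential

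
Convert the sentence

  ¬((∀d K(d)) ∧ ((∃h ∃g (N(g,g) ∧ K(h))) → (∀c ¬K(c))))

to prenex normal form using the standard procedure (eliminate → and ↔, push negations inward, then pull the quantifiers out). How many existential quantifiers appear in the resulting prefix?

4

First replace A → B with ¬A ∨ B.
  ¬((∀d K(d)) ∧ (¬(∃h ∃g (N(g,g) ∧ K(h))) ∨ (∀c ¬K(c))))
Move each ¬ inward, flipping quantifiers it crosses:
  (∃d ¬K(d)) ∨ (∃h ∃g (N(g,g) ∧ K(h))) ∧ (∃c K(c))
Finally move all quantifiers to the prefix:
  ∃d ∃h ∃g ∃c (¬K(d) ∨ N(g,g) ∧ K(h) ∧ K(c))
The prefix is ∃d ∃h ∃g ∃c: 0 universal, 4 existential.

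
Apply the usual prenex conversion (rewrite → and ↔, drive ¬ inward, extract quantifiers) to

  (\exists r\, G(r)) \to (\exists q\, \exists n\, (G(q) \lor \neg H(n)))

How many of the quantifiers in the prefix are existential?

Rewrite implications/biconditionals: A → B as ¬A ∨ B.
  \neg (\exists r\, G(r)) \lor (\exists q\, \exists n\, (G(q) \lor \neg H(n)))
Push ¬ through the quantifiers and connectives to reach negation normal form:
  (\forall r\, \neg G(r)) \lor (\exists q\, \exists n\, (G(q) \lor \neg H(n)))
All bound variables are already distinct, so no renaming is needed.
Finally move all quantifiers to the prefix:
  \forall r\, \exists q\, \exists n\, (\neg G(r) \lor G(q) \lor \neg H(n))
The prefix is \forall r \exists q \exists n: 1 universal, 2 existential.

2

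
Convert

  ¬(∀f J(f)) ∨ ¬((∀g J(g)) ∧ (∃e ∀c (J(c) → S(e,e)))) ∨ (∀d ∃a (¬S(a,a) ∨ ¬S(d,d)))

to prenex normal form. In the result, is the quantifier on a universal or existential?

existential

Rewrite implications/biconditionals: A → B as ¬A ∨ B.
  ¬(∀f J(f)) ∨ ¬((∀g J(g)) ∧ (∃e ∀c (¬J(c) ∨ S(e,e)))) ∨ (∀d ∃a (¬S(a,a) ∨ ¬S(d,d)))
Push ¬ through the quantifiers and connectives to reach negation normal form:
  (∃f ¬J(f)) ∨ (∃g ¬J(g)) ∨ (∀e ∃c (J(c) ∧ ¬S(e,e))) ∨ (∀d ∃a (¬S(a,a) ∨ ¬S(d,d)))
All bound variables are already distinct, so no renaming is needed.
Pull the quantifiers to the front (each side's bound variable is not free in the other side):
  ∃f ∃g ∀e ∃c ∀d ∃a (¬J(f) ∨ ¬J(g) ∨ J(c) ∧ ¬S(e,e) ∨ ¬S(a,a) ∨ ¬S(d,d))
The quantifier ∃a sits under an even number of negations (counting the antecedent side of each →), so it remains existential.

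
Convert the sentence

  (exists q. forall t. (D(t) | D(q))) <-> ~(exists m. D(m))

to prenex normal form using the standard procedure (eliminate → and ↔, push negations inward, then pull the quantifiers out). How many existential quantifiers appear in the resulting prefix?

Eliminate → and ↔ using ¬ and ∨; A ↔ B as (¬A ∨ B) ∧ (¬B ∨ A).
  (~(exists q. forall t. (D(t) | D(q))) | ~(exists m. D(m))) & (~~(exists m. D(m)) | (exists q. forall t. (D(t) | D(q))))
Move each ¬ inward, flipping quantifiers it crosses:
  ((forall q. exists t. (~D(t) & ~D(q))) | (forall m. ~D(m))) & ((exists m. D(m)) | (exists q. forall t. (D(t) | D(q))))
Give each quantifier a distinct variable: m↦s, q↦b, t↦x.
  ((forall q. exists t. (~D(t) & ~D(q))) | (forall m. ~D(m))) & ((exists s. D(s)) | (exists b. forall x. (D(x) | D(b))))
Pull the quantifiers to the front (each side's bound variable is not free in the other side):
  forall q. exists t. forall m. exists s. exists b. forall x. ((~D(t) & ~D(q) | ~D(m)) & (D(s) | D(x) | D(b)))
The prefix is forall q exists t forall m exists s exists b forall x: 3 universal, 3 existential.

3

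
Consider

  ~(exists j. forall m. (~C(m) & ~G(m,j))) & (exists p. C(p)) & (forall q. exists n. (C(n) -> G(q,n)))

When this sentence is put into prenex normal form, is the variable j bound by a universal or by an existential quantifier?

Rewrite implications/biconditionals: A → B as ¬A ∨ B.
  ~(exists j. forall m. (~C(m) & ~G(m,j))) & (exists p. C(p)) & (forall q. exists n. (~C(n) | G(q,n)))
Move each ¬ inward, flipping quantifiers it crosses:
  (forall j. exists m. (C(m) | G(m,j))) & (exists p. C(p)) & (forall q. exists n. (~C(n) | G(q,n)))
All bound variables are already distinct, so no renaming is needed.
Finally move all quantifiers to the prefix:
  forall j. exists m. exists p. forall q. exists n. ((C(m) | G(m,j)) & C(p) & (~C(n) | G(q,n)))
The quantifier exists j sits under an odd number of negations (counting the antecedent side of each →), so it flips to forall j.

universal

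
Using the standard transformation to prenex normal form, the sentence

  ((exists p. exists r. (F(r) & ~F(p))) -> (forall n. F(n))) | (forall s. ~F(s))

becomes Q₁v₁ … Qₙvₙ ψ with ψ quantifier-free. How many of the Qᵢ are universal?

4

Rewrite implications/biconditionals: A → B as ¬A ∨ B.
  ~(exists p. exists r. (F(r) & ~F(p))) | (forall n. F(n)) | (forall s. ~F(s))
Push ¬ through the quantifiers and connectives to reach negation normal form:
  (forall p. forall r. (~F(r) | F(p))) | (forall n. F(n)) | (forall s. ~F(s))
Extract every quantifier outward, since the variables are now distinct and don't occur free across branches:
  forall p. forall r. forall n. forall s. (~F(r) | F(p) | F(n) | ~F(s))
The prefix is forall p forall r forall n forall s: 4 universal, 0 existential.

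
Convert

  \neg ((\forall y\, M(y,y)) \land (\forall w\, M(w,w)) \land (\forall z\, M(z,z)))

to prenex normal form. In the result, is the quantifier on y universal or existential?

Move each ¬ inward, flipping quantifiers it crosses:
  (\exists y\, \neg M(y,y)) \lor (\exists w\, \neg M(w,w)) \lor (\exists z\, \neg M(z,z))
All bound variables are already distinct, so no renaming is needed.
Pull the quantifiers to the front (each side's bound variable is not free in the other side):
  \exists y\, \exists w\, \exists z\, (\neg M(y,y) \lor \neg M(w,w) \lor \neg M(z,z))
The quantifier \forall y sits under an odd number of negations, so it flips to \exists y.

existential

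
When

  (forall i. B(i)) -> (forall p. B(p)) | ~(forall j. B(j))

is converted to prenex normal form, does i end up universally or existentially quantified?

existential

First replace A → B with ¬A ∨ B.
  ~(forall i. B(i)) | (forall p. B(p)) | ~(forall j. B(j))
Drive negations inward (¬∀x A ≡ ∃x ¬A, ¬∃x A ≡ ∀x ¬A, De Morgan for ∧/∨):
  (exists i. ~B(i)) | (forall p. B(p)) | (exists j. ~B(j))
All bound variables are already distinct, so no renaming is needed.
Finally move all quantifiers to the prefix:
  exists i. forall p. exists j. (~B(i) | B(p) | ~B(j))
The quantifier forall i sits under an odd number of negations (counting the antecedent side of each →), so it flips to exists i.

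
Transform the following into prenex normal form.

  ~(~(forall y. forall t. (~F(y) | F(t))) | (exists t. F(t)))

Drive negations inward (¬∀x A ≡ ∃x ¬A, ¬∃x A ≡ ∀x ¬A, De Morgan for ∧/∨):
  (forall y. forall t. (~F(y) | F(t))) & (forall t. ~F(t))
Give each quantifier a distinct variable: t↦q.
  (forall y. forall t. (~F(y) | F(t))) & (forall q. ~F(q))
Finally move all quantifiers to the prefix:
  forall y. forall t. forall q. ((~F(y) | F(t)) & ~F(q))

forall y. forall t. forall q. ((~F(y) | F(t)) & ~F(q))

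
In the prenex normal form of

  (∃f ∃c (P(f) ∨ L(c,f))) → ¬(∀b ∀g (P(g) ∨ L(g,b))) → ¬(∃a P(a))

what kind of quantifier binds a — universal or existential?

universal

Rewrite implications/biconditionals: A → B as ¬A ∨ B.
  ¬(∃f ∃c (P(f) ∨ L(c,f))) ∨ ¬¬(∀b ∀g (P(g) ∨ L(g,b))) ∨ ¬(∃a P(a))
Move each ¬ inward, flipping quantifiers it crosses:
  (∀f ∀c (¬P(f) ∧ ¬L(c,f))) ∨ (∀b ∀g (P(g) ∨ L(g,b))) ∨ (∀a ¬P(a))
Extract every quantifier outward, since the variables are now distinct and don't occur free across branches:
  ∀f ∀c ∀b ∀g ∀a (¬P(f) ∧ ¬L(c,f) ∨ P(g) ∨ L(g,b) ∨ ¬P(a))
The quantifier ∃a sits under an odd number of negations (counting the antecedent side of each →), so it flips to ∀a.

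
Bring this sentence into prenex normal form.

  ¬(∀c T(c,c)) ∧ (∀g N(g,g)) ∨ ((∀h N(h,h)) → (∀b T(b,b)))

First replace A → B with ¬A ∨ B.
  ¬(∀c T(c,c)) ∧ (∀g N(g,g)) ∨ ¬(∀h N(h,h)) ∨ (∀b T(b,b))
Push ¬ through the quantifiers and connectives to reach negation normal form:
  (∃c ¬T(c,c)) ∧ (∀g N(g,g)) ∨ (∃h ¬N(h,h)) ∨ (∀b T(b,b))
All bound variables are already distinct, so no renaming is needed.
Finally move all quantifiers to the prefix:
  ∃c ∀g ∃h ∀b (¬T(c,c) ∧ N(g,g) ∨ ¬N(h,h) ∨ T(b,b))

∃c ∀g ∃h ∀b (¬T(c,c) ∧ N(g,g) ∨ ¬N(h,h) ∨ T(b,b))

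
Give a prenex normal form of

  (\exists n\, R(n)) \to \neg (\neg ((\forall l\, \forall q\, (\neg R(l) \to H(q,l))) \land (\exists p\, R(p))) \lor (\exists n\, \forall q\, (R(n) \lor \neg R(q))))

\forall n\, \forall l\, \forall q\, \exists p\, \forall v\, \exists u\, (\neg R(n) \lor (R(l) \lor H(q,l)) \land R(p) \land \neg R(v) \land R(u))

First replace A → B with ¬A ∨ B.
  \neg (\exists n\, R(n)) \lor \neg (\neg ((\forall l\, \forall q\, (\neg \neg R(l) \lor H(q,l))) \land (\exists p\, R(p))) \lor (\exists n\, \forall q\, (R(n) \lor \neg R(q))))
Move each ¬ inward, flipping quantifiers it crosses:
  (\forall n\, \neg R(n)) \lor (\forall l\, \forall q\, (R(l) \lor H(q,l))) \land (\exists p\, R(p)) \land (\forall n\, \exists q\, (\neg R(n) \land R(q)))
Rename bound variables to avoid capture: n↦v, q↦u.
  (\forall n\, \neg R(n)) \lor (\forall l\, \forall q\, (R(l) \lor H(q,l))) \land (\exists p\, R(p)) \land (\forall v\, \exists u\, (\neg R(v) \land R(u)))
Pull the quantifiers to the front (each side's bound variable is not free in the other side):
  \forall n\, \forall l\, \forall q\, \exists p\, \forall v\, \exists u\, (\neg R(n) \lor (R(l) \lor H(q,l)) \land R(p) \land \neg R(v) \land R(u))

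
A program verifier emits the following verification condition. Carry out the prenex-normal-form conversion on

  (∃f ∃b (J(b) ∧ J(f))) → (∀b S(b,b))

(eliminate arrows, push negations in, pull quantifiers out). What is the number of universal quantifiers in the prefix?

3

Eliminate → and ↔ using ¬ and ∨.
  ¬(∃f ∃b (J(b) ∧ J(f))) ∨ (∀b S(b,b))
Drive negations inward (¬∀x A ≡ ∃x ¬A, ¬∃x A ≡ ∀x ¬A, De Morgan for ∧/∨):
  (∀f ∀b (¬J(b) ∨ ¬J(f))) ∨ (∀b S(b,b))
Rename bound variables to avoid capture: b↦z.
  (∀f ∀b (¬J(b) ∨ ¬J(f))) ∨ (∀z S(z,z))
Finally move all quantifiers to the prefix:
  ∀f ∀b ∀z (¬J(b) ∨ ¬J(f) ∨ S(z,z))
The prefix is ∀f ∀b ∀z: 3 universal, 0 existential.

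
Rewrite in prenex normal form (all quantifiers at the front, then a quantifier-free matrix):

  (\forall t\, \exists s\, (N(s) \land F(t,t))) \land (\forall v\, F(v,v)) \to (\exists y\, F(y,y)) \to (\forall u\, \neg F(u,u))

\exists t\, \forall s\, \exists v\, \forall y\, \forall u\, (\neg N(s) \lor \neg F(t,t) \lor \neg F(v,v) \lor \neg F(y,y) \lor \neg F(u,u))

Eliminate → and ↔ using ¬ and ∨.
  \neg ((\forall t\, \exists s\, (N(s) \land F(t,t))) \land (\forall v\, F(v,v))) \lor \neg (\exists y\, F(y,y)) \lor (\forall u\, \neg F(u,u))
Push ¬ through the quantifiers and connectives to reach negation normal form:
  (\exists t\, \forall s\, (\neg N(s) \lor \neg F(t,t))) \lor (\exists v\, \neg F(v,v)) \lor (\forall y\, \neg F(y,y)) \lor (\forall u\, \neg F(u,u))
All bound variables are already distinct, so no renaming is needed.
Extract every quantifier outward, since the variables are now distinct and don't occur free across branches:
  \exists t\, \forall s\, \exists v\, \forall y\, \forall u\, (\neg N(s) \lor \neg F(t,t) \lor \neg F(v,v) \lor \neg F(y,y) \lor \neg F(u,u))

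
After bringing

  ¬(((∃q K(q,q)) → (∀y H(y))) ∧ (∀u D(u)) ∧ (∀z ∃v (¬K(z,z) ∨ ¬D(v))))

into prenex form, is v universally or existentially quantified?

universal

First replace A → B with ¬A ∨ B.
  ¬((¬(∃q K(q,q)) ∨ (∀y H(y))) ∧ (∀u D(u)) ∧ (∀z ∃v (¬K(z,z) ∨ ¬D(v))))
Push ¬ through the quantifiers and connectives to reach negation normal form:
  (∃q K(q,q)) ∧ (∃y ¬H(y)) ∨ (∃u ¬D(u)) ∨ (∃z ∀v (K(z,z) ∧ D(v)))
All bound variables are already distinct, so no renaming is needed.
Extract every quantifier outward, since the variables are now distinct and don't occur free across branches:
  ∃q ∃y ∃u ∃z ∀v (K(q,q) ∧ ¬H(y) ∨ ¬D(u) ∨ K(z,z) ∧ D(v))
The quantifier ∃v sits under an odd number of negations (counting the antecedent side of each →), so it flips to ∀v.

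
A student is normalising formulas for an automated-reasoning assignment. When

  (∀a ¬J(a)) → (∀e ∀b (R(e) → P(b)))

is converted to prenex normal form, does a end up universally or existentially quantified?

Rewrite implications/biconditionals: A → B as ¬A ∨ B.
  ¬(∀a ¬J(a)) ∨ (∀e ∀b (¬R(e) ∨ P(b)))
Move each ¬ inward, flipping quantifiers it crosses:
  (∃a J(a)) ∨ (∀e ∀b (¬R(e) ∨ P(b)))
Pull the quantifiers to the front (each side's bound variable is not free in the other side):
  ∃a ∀e ∀b (J(a) ∨ ¬R(e) ∨ P(b))
The quantifier ∀a sits under an odd number of negations (counting the antecedent side of each →), so it flips to ∃a.

existential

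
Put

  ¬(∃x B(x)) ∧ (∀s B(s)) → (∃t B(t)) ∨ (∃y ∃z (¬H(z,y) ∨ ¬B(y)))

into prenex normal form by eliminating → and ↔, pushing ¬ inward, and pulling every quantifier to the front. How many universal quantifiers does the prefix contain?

0

Rewrite implications/biconditionals: A → B as ¬A ∨ B.
  ¬(¬(∃x B(x)) ∧ (∀s B(s))) ∨ (∃t B(t)) ∨ (∃y ∃z (¬H(z,y) ∨ ¬B(y)))
Push ¬ through the quantifiers and connectives to reach negation normal form:
  (∃x B(x)) ∨ (∃s ¬B(s)) ∨ (∃t B(t)) ∨ (∃y ∃z (¬H(z,y) ∨ ¬B(y)))
All bound variables are already distinct, so no renaming is needed.
Pull the quantifiers to the front (each side's bound variable is not free in the other side):
  ∃x ∃s ∃t ∃y ∃z (B(x) ∨ ¬B(s) ∨ B(t) ∨ ¬H(z,y) ∨ ¬B(y))
The prefix is ∃x ∃s ∃t ∃y ∃z: 0 universal, 5 existential.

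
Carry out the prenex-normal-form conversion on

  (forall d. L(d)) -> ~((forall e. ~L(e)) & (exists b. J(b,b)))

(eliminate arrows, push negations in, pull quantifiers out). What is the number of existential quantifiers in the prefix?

Rewrite implications/biconditionals: A → B as ¬A ∨ B.
  ~(forall d. L(d)) | ~((forall e. ~L(e)) & (exists b. J(b,b)))
Move each ¬ inward, flipping quantifiers it crosses:
  (exists d. ~L(d)) | (exists e. L(e)) | (forall b. ~J(b,b))
All bound variables are already distinct, so no renaming is needed.
Extract every quantifier outward, since the variables are now distinct and don't occur free across branches:
  exists d. exists e. forall b. (~L(d) | L(e) | ~J(b,b))
The prefix is exists d exists e forall b: 1 universal, 2 existential.

2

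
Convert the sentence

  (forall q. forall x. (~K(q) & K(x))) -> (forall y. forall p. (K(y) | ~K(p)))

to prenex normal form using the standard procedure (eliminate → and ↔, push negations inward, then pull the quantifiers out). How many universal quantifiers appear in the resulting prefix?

First replace A → B with ¬A ∨ B.
  ~(forall q. forall x. (~K(q) & K(x))) | (forall y. forall p. (K(y) | ~K(p)))
Move each ¬ inward, flipping quantifiers it crosses:
  (exists q. exists x. (K(q) | ~K(x))) | (forall y. forall p. (K(y) | ~K(p)))
All bound variables are already distinct, so no renaming is needed.
Extract every quantifier outward, since the variables are now distinct and don't occur free across branches:
  exists q. exists x. forall y. forall p. (K(q) | ~K(x) | K(y) | ~K(p))
The prefix is exists q exists x forall y forall p: 2 universal, 2 existential.

2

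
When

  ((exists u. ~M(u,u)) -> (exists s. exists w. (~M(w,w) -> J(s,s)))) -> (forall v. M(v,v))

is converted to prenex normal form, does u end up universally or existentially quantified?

existential

Rewrite implications/biconditionals: A → B as ¬A ∨ B.
  ~(~(exists u. ~M(u,u)) | (exists s. exists w. (~~M(w,w) | J(s,s)))) | (forall v. M(v,v))
Push ¬ through the quantifiers and connectives to reach negation normal form:
  (exists u. ~M(u,u)) & (forall s. forall w. (~M(w,w) & ~J(s,s))) | (forall v. M(v,v))
All bound variables are already distinct, so no renaming is needed.
Pull the quantifiers to the front (each side's bound variable is not free in the other side):
  exists u. forall s. forall w. forall v. (~M(u,u) & ~M(w,w) & ~J(s,s) | M(v,v))
The quantifier exists u sits under an even number of negations (counting the antecedent side of each →), so it remains existential.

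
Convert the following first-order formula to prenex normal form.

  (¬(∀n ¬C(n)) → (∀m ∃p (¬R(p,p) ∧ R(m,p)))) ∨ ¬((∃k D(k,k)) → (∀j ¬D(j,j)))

∀n ∀m ∃p ∃k ∃j (¬C(n) ∨ ¬R(p,p) ∧ R(m,p) ∨ D(k,k) ∧ D(j,j))

First replace A → B with ¬A ∨ B.
  ¬¬(∀n ¬C(n)) ∨ (∀m ∃p (¬R(p,p) ∧ R(m,p))) ∨ ¬(¬(∃k D(k,k)) ∨ (∀j ¬D(j,j)))
Drive negations inward (¬∀x A ≡ ∃x ¬A, ¬∃x A ≡ ∀x ¬A, De Morgan for ∧/∨):
  (∀n ¬C(n)) ∨ (∀m ∃p (¬R(p,p) ∧ R(m,p))) ∨ (∃k D(k,k)) ∧ (∃j D(j,j))
All bound variables are already distinct, so no renaming is needed.
Extract every quantifier outward, since the variables are now distinct and don't occur free across branches:
  ∀n ∀m ∃p ∃k ∃j (¬C(n) ∨ ¬R(p,p) ∧ R(m,p) ∨ D(k,k) ∧ D(j,j))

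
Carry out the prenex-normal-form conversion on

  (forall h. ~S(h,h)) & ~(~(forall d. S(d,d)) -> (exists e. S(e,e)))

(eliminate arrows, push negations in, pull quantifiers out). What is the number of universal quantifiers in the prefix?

First replace A → B with ¬A ∨ B.
  (forall h. ~S(h,h)) & ~(~~(forall d. S(d,d)) | (exists e. S(e,e)))
Drive negations inward (¬∀x A ≡ ∃x ¬A, ¬∃x A ≡ ∀x ¬A, De Morgan for ∧/∨):
  (forall h. ~S(h,h)) & (exists d. ~S(d,d)) & (forall e. ~S(e,e))
All bound variables are already distinct, so no renaming is needed.
Finally move all quantifiers to the prefix:
  forall h. exists d. forall e. (~S(h,h) & ~S(d,d) & ~S(e,e))
The prefix is forall h exists d forall e: 2 universal, 1 existential.

2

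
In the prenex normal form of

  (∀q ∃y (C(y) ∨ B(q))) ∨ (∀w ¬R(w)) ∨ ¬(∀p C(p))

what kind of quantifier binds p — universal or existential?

Push ¬ through the quantifiers and connectives to reach negation normal form:
  (∀q ∃y (C(y) ∨ B(q))) ∨ (∀w ¬R(w)) ∨ (∃p ¬C(p))
Pull the quantifiers to the front (each side's bound variable is not free in the other side):
  ∀q ∃y ∀w ∃p (C(y) ∨ B(q) ∨ ¬R(w) ∨ ¬C(p))
The quantifier ∀p sits under an odd number of negations, so it flips to ∃p.

existential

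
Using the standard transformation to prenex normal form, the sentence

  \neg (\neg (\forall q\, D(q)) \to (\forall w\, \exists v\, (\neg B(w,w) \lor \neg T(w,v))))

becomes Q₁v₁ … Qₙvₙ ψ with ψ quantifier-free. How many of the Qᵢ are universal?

First replace A → B with ¬A ∨ B.
  \neg (\neg \neg (\forall q\, D(q)) \lor (\forall w\, \exists v\, (\neg B(w,w) \lor \neg T(w,v))))
Push ¬ through the quantifiers and connectives to reach negation normal form:
  (\exists q\, \neg D(q)) \land (\exists w\, \forall v\, (B(w,w) \land T(w,v)))
All bound variables are already distinct, so no renaming is needed.
Pull the quantifiers to the front (each side's bound variable is not free in the other side):
  \exists q\, \exists w\, \forall v\, (\neg D(q) \land B(w,w) \land T(w,v))
The prefix is \exists q \exists w \forall v: 1 universal, 2 existential.

1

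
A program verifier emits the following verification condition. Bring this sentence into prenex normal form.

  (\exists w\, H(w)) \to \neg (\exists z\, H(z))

\forall w\, \forall z\, (\neg H(w) \lor \neg H(z))

Eliminate → and ↔ using ¬ and ∨.
  \neg (\exists w\, H(w)) \lor \neg (\exists z\, H(z))
Move each ¬ inward, flipping quantifiers it crosses:
  (\forall w\, \neg H(w)) \lor (\forall z\, \neg H(z))
All bound variables are already distinct, so no renaming is needed.
Extract every quantifier outward, since the variables are now distinct and don't occur free across branches:
  \forall w\, \forall z\, (\neg H(w) \lor \neg H(z))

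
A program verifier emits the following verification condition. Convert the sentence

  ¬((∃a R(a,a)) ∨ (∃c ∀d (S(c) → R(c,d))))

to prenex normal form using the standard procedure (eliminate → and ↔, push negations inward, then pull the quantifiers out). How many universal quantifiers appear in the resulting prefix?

Eliminate → and ↔ using ¬ and ∨.
  ¬((∃a R(a,a)) ∨ (∃c ∀d (¬S(c) ∨ R(c,d))))
Push ¬ through the quantifiers and connectives to reach negation normal form:
  (∀a ¬R(a,a)) ∧ (∀c ∃d (S(c) ∧ ¬R(c,d)))
Pull the quantifiers to the front (each side's bound variable is not free in the other side):
  ∀a ∀c ∃d (¬R(a,a) ∧ S(c) ∧ ¬R(c,d))
The prefix is ∀a ∀c ∃d: 2 universal, 1 existential.

2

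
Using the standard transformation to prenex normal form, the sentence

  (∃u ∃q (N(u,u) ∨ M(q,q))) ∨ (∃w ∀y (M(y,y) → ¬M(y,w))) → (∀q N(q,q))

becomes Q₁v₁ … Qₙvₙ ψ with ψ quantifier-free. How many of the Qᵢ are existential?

1

Eliminate → and ↔ using ¬ and ∨.
  ¬((∃u ∃q (N(u,u) ∨ M(q,q))) ∨ (∃w ∀y (¬M(y,y) ∨ ¬M(y,w)))) ∨ (∀q N(q,q))
Drive negations inward (¬∀x A ≡ ∃x ¬A, ¬∃x A ≡ ∀x ¬A, De Morgan for ∧/∨):
  (∀u ∀q (¬N(u,u) ∧ ¬M(q,q))) ∧ (∀w ∃y (M(y,y) ∧ M(y,w))) ∨ (∀q N(q,q))
Give each quantifier a distinct variable: q↦r.
  (∀u ∀q (¬N(u,u) ∧ ¬M(q,q))) ∧ (∀w ∃y (M(y,y) ∧ M(y,w))) ∨ (∀r N(r,r))
Extract every quantifier outward, since the variables are now distinct and don't occur free across branches:
  ∀u ∀q ∀w ∃y ∀r (¬N(u,u) ∧ ¬M(q,q) ∧ M(y,y) ∧ M(y,w) ∨ N(r,r))
The prefix is ∀u ∀q ∀w ∃y ∀r: 4 universal, 1 existential.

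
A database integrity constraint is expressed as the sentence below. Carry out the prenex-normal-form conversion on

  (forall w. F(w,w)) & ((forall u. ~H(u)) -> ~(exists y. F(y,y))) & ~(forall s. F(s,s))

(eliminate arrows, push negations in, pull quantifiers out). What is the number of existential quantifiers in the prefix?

2

Rewrite implications/biconditionals: A → B as ¬A ∨ B.
  (forall w. F(w,w)) & (~(forall u. ~H(u)) | ~(exists y. F(y,y))) & ~(forall s. F(s,s))
Drive negations inward (¬∀x A ≡ ∃x ¬A, ¬∃x A ≡ ∀x ¬A, De Morgan for ∧/∨):
  (forall w. F(w,w)) & ((exists u. H(u)) | (forall y. ~F(y,y))) & (exists s. ~F(s,s))
Extract every quantifier outward, since the variables are now distinct and don't occur free across branches:
  forall w. exists u. forall y. exists s. (F(w,w) & (H(u) | ~F(y,y)) & ~F(s,s))
The prefix is forall w exists u forall y exists s: 2 universal, 2 existential.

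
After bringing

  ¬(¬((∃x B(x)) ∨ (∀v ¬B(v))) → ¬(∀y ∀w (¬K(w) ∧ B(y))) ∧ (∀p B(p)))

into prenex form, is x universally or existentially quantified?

universal

First replace A → B with ¬A ∨ B.
  ¬(¬¬((∃x B(x)) ∨ (∀v ¬B(v))) ∨ ¬(∀y ∀w (¬K(w) ∧ B(y))) ∧ (∀p B(p)))
Move each ¬ inward, flipping quantifiers it crosses:
  (∀x ¬B(x)) ∧ (∃v B(v)) ∧ ((∀y ∀w (¬K(w) ∧ B(y))) ∨ (∃p ¬B(p)))
Pull the quantifiers to the front (each side's bound variable is not free in the other side):
  ∀x ∃v ∀y ∀w ∃p (¬B(x) ∧ B(v) ∧ (¬K(w) ∧ B(y) ∨ ¬B(p)))
The quantifier ∃x sits under an odd number of negations (counting the antecedent side of each →), so it flips to ∀x.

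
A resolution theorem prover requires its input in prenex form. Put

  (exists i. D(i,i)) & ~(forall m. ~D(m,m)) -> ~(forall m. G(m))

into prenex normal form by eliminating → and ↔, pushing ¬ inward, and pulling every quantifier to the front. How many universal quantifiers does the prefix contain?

Eliminate → and ↔ using ¬ and ∨.
  ~((exists i. D(i,i)) & ~(forall m. ~D(m,m))) | ~(forall m. G(m))
Move each ¬ inward, flipping quantifiers it crosses:
  (forall i. ~D(i,i)) | (forall m. ~D(m,m)) | (exists m. ~G(m))
Rename bound variables to avoid capture: m↦v.
  (forall i. ~D(i,i)) | (forall m. ~D(m,m)) | (exists v. ~G(v))
Finally move all quantifiers to the prefix:
  forall i. forall m. exists v. (~D(i,i) | ~D(m,m) | ~G(v))
The prefix is forall i forall m exists v: 2 universal, 1 existential.

2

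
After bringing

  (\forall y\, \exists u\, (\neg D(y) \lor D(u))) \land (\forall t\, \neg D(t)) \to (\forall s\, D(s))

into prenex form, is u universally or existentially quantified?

universal

Eliminate → and ↔ using ¬ and ∨.
  \neg ((\forall y\, \exists u\, (\neg D(y) \lor D(u))) \land (\forall t\, \neg D(t))) \lor (\forall s\, D(s))
Move each ¬ inward, flipping quantifiers it crosses:
  (\exists y\, \forall u\, (D(y) \land \neg D(u))) \lor (\exists t\, D(t)) \lor (\forall s\, D(s))
All bound variables are already distinct, so no renaming is needed.
Pull the quantifiers to the front (each side's bound variable is not free in the other side):
  \exists y\, \forall u\, \exists t\, \forall s\, (D(y) \land \neg D(u) \lor D(t) \lor D(s))
The quantifier \exists u sits under an odd number of negations (counting the antecedent side of each →), so it flips to \forall u.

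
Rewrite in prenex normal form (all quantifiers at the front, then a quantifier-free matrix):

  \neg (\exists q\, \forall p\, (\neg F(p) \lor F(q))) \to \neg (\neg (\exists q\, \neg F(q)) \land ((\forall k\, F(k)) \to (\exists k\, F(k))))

First replace A → B with ¬A ∨ B.
  \neg \neg (\exists q\, \forall p\, (\neg F(p) \lor F(q))) \lor \neg (\neg (\exists q\, \neg F(q)) \land (\neg (\forall k\, F(k)) \lor (\exists k\, F(k))))
Push ¬ through the quantifiers and connectives to reach negation normal form:
  (\exists q\, \forall p\, (\neg F(p) \lor F(q))) \lor (\exists q\, \neg F(q)) \lor (\forall k\, F(k)) \land (\forall k\, \neg F(k))
Give each quantifier a distinct variable: q↦w, k↦z1.
  (\exists q\, \forall p\, (\neg F(p) \lor F(q))) \lor (\exists w\, \neg F(w)) \lor (\forall k\, F(k)) \land (\forall z1\, \neg F(z1))
Pull the quantifiers to the front (each side's bound variable is not free in the other side):
  \exists q\, \forall p\, \exists w\, \forall k\, \forall z1\, (\neg F(p) \lor F(q) \lor \neg F(w) \lor F(k) \land \neg F(z1))

\exists q\, \forall p\, \exists w\, \forall k\, \forall z1\, (\neg F(p) \lor F(q) \lor \neg F(w) \lor F(k) \land \neg F(z1))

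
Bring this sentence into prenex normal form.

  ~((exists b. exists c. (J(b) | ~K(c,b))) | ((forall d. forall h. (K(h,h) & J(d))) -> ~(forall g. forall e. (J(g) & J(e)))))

forall b. forall c. forall d. forall h. forall g. forall e. (~J(b) & K(c,b) & K(h,h) & J(d) & J(g) & J(e))

Rewrite implications/biconditionals: A → B as ¬A ∨ B.
  ~((exists b. exists c. (J(b) | ~K(c,b))) | ~(forall d. forall h. (K(h,h) & J(d))) | ~(forall g. forall e. (J(g) & J(e))))
Drive negations inward (¬∀x A ≡ ∃x ¬A, ¬∃x A ≡ ∀x ¬A, De Morgan for ∧/∨):
  (forall b. forall c. (~J(b) & K(c,b))) & (forall d. forall h. (K(h,h) & J(d))) & (forall g. forall e. (J(g) & J(e)))
All bound variables are already distinct, so no renaming is needed.
Finally move all quantifiers to the prefix:
  forall b. forall c. forall d. forall h. forall g. forall e. (~J(b) & K(c,b) & K(h,h) & J(d) & J(g) & J(e))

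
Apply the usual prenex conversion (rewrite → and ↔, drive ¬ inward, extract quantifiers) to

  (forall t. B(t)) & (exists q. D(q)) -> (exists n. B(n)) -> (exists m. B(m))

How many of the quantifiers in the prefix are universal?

2

Rewrite implications/biconditionals: A → B as ¬A ∨ B.
  ~((forall t. B(t)) & (exists q. D(q))) | ~(exists n. B(n)) | (exists m. B(m))
Push ¬ through the quantifiers and connectives to reach negation normal form:
  (exists t. ~B(t)) | (forall q. ~D(q)) | (forall n. ~B(n)) | (exists m. B(m))
All bound variables are already distinct, so no renaming is needed.
Extract every quantifier outward, since the variables are now distinct and don't occur free across branches:
  exists t. forall q. forall n. exists m. (~B(t) | ~D(q) | ~B(n) | B(m))
The prefix is exists t forall q forall n exists m: 2 universal, 2 existential.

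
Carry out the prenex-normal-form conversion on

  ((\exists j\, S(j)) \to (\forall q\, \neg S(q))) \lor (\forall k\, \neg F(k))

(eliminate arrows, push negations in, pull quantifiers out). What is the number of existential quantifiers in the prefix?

0

Eliminate → and ↔ using ¬ and ∨.
  \neg (\exists j\, S(j)) \lor (\forall q\, \neg S(q)) \lor (\forall k\, \neg F(k))
Drive negations inward (¬∀x A ≡ ∃x ¬A, ¬∃x A ≡ ∀x ¬A, De Morgan for ∧/∨):
  (\forall j\, \neg S(j)) \lor (\forall q\, \neg S(q)) \lor (\forall k\, \neg F(k))
All bound variables are already distinct, so no renaming is needed.
Extract every quantifier outward, since the variables are now distinct and don't occur free across branches:
  \forall j\, \forall q\, \forall k\, (\neg S(j) \lor \neg S(q) \lor \neg F(k))
The prefix is \forall j \forall q \forall k: 3 universal, 0 existential.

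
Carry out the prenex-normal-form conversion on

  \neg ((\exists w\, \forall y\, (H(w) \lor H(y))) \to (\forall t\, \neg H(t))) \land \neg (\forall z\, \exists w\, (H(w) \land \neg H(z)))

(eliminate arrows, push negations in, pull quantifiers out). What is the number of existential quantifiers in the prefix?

3

Rewrite implications/biconditionals: A → B as ¬A ∨ B.
  \neg (\neg (\exists w\, \forall y\, (H(w) \lor H(y))) \lor (\forall t\, \neg H(t))) \land \neg (\forall z\, \exists w\, (H(w) \land \neg H(z)))
Push ¬ through the quantifiers and connectives to reach negation normal form:
  (\exists w\, \forall y\, (H(w) \lor H(y))) \land (\exists t\, H(t)) \land (\exists z\, \forall w\, (\neg H(w) \lor H(z)))
Rename bound variables to avoid capture: w↦a.
  (\exists w\, \forall y\, (H(w) \lor H(y))) \land (\exists t\, H(t)) \land (\exists z\, \forall a\, (\neg H(a) \lor H(z)))
Extract every quantifier outward, since the variables are now distinct and don't occur free across branches:
  \exists w\, \forall y\, \exists t\, \exists z\, \forall a\, ((H(w) \lor H(y)) \land H(t) \land (\neg H(a) \lor H(z)))
The prefix is \exists w \forall y \exists t \exists z \forall a: 2 universal, 3 existential.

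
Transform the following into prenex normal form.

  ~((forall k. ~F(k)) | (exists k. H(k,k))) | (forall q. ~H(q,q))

exists k. forall r. forall q. (F(k) & ~H(r,r) | ~H(q,q))

Move each ¬ inward, flipping quantifiers it crosses:
  (exists k. F(k)) & (forall k. ~H(k,k)) | (forall q. ~H(q,q))
Give each quantifier a distinct variable: k↦r.
  (exists k. F(k)) & (forall r. ~H(r,r)) | (forall q. ~H(q,q))
Pull the quantifiers to the front (each side's bound variable is not free in the other side):
  exists k. forall r. forall q. (F(k) & ~H(r,r) | ~H(q,q))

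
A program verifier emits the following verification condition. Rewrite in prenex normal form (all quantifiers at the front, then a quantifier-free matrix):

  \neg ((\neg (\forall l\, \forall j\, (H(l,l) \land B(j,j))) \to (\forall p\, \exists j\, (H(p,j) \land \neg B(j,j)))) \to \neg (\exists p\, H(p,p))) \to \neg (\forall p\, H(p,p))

Eliminate → and ↔ using ¬ and ∨.
  \neg \neg (\neg (\neg \neg (\forall l\, \forall j\, (H(l,l) \land B(j,j))) \lor (\forall p\, \exists j\, (H(p,j) \land \neg B(j,j)))) \lor \neg (\exists p\, H(p,p))) \lor \neg (\forall p\, H(p,p))
Drive negations inward (¬∀x A ≡ ∃x ¬A, ¬∃x A ≡ ∀x ¬A, De Morgan for ∧/∨):
  (\exists l\, \exists j\, (\neg H(l,l) \lor \neg B(j,j))) \land (\exists p\, \forall j\, (\neg H(p,j) \lor B(j,j))) \lor (\forall p\, \neg H(p,p)) \lor (\exists p\, \neg H(p,p))
Give each quantifier a distinct variable: j↦v, p↦r, p↦y.
  (\exists l\, \exists j\, (\neg H(l,l) \lor \neg B(j,j))) \land (\exists p\, \forall v\, (\neg H(p,v) \lor B(v,v))) \lor (\forall r\, \neg H(r,r)) \lor (\exists y\, \neg H(y,y))
Extract every quantifier outward, since the variables are now distinct and don't occur free across branches:
  \exists l\, \exists j\, \exists p\, \forall v\, \forall r\, \exists y\, ((\neg H(l,l) \lor \neg B(j,j)) \land (\neg H(p,v) \lor B(v,v)) \lor \neg H(r,r) \lor \neg H(y,y))

\exists l\, \exists j\, \exists p\, \forall v\, \forall r\, \exists y\, ((\neg H(l,l) \lor \neg B(j,j)) \land (\neg H(p,v) \lor B(v,v)) \lor \neg H(r,r) \lor \neg H(y,y))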